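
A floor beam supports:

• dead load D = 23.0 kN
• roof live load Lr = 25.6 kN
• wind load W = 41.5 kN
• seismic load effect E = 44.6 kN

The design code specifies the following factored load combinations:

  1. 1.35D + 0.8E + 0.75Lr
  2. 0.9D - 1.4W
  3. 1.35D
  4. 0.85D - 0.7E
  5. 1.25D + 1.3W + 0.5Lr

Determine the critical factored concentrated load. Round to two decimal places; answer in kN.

1. 1.35(23.0) + 0.8(44.6) + 0.75(25.6) = 31.05 + 35.68 + 19.20 = 85.93
2. 0.9(23.0) - 1.4(41.5) = 20.70 - 58.10 = -37.40
3. 1.35(23.0) = 31.05
4. 0.85(23.0) - 0.7(44.6) = 19.55 - 31.22 = -11.67
5. 1.25(23.0) + 1.3(41.5) + 0.5(25.6) = 28.75 + 53.95 + 12.80 = 95.50
The controlling combination is 5, giving 95.50 kN.

95.50 kN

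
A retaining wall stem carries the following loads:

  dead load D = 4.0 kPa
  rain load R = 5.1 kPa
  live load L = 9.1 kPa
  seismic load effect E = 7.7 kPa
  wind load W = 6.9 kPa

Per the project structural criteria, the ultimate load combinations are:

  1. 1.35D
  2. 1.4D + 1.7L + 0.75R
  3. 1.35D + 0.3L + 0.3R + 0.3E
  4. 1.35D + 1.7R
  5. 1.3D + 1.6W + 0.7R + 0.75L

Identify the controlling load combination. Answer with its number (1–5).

1. 1.35(4.0) = 5.40
2. 1.4(4.0) + 1.7(9.1) + 0.75(5.1) = 5.60 + 15.47 + 3.83 = 24.90
3. 1.35(4.0) + 0.3(9.1) + 0.3(5.1) + 0.3(7.7) = 5.40 + 2.73 + 1.53 + 2.31 = 11.97
4. 1.35(4.0) + 1.7(5.1) = 5.40 + 8.67 = 14.07
5. 1.3(4.0) + 1.6(6.9) + 0.7(5.1) + 0.75(9.1) = 5.20 + 11.04 + 3.57 + 6.83 = 26.64
The largest value is 26.64 kPa from combination 5.

Combination 5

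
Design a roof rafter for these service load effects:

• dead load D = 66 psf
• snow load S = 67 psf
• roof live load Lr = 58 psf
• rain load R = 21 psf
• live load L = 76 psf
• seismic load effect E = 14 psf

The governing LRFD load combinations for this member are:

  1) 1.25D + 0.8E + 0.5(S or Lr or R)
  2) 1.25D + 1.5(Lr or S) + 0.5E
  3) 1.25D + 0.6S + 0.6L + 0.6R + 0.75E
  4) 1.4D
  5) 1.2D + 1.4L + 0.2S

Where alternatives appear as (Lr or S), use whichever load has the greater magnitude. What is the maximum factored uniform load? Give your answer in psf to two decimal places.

(S or Lr or R) → S = 67 psf; (Lr or S) → S = 67 psf.
1) 1.25(66) + 0.8(14) + 0.5(67) = 127.20
2) 1.25(66) + 1.5(67) + 0.5(14) = 190.00
3) 1.25(66) + 0.6(67) + 0.6(76) + 0.6(21) + 0.75(14) = 191.40
4) 1.4(66) = 92.40
5) 1.2(66) + 1.4(76) + 0.2(67) = 199.00
Maximum is from combination 5.

199.00 psf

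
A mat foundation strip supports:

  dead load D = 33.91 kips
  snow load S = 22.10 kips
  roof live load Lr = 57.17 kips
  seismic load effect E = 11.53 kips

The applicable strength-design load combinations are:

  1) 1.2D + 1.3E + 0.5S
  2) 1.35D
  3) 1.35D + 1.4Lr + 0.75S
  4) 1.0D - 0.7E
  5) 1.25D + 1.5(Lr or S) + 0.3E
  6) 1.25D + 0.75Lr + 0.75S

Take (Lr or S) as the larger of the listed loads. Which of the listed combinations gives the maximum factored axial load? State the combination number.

Combination 3

(Lr or S) → Lr = 57.17 kips.
1) 1.2(33.91) + 1.3(11.53) + 0.5(22.10) = 40.69 + 14.99 + 11.05 = 66.73
2) 1.35(33.91) = 45.78
3) 1.35(33.91) + 1.4(57.17) + 0.75(22.10) = 142.39
4) 1.0(33.91) - 0.7(11.53) = 33.91 - 8.07 = 25.84
5) 1.25(33.91) + 1.5(57.17) + 0.3(11.53) = 131.60
6) 1.25(33.91) + 0.75(57.17) + 0.75(22.10) = 101.84
The largest value is 142.39 kips from combination 3.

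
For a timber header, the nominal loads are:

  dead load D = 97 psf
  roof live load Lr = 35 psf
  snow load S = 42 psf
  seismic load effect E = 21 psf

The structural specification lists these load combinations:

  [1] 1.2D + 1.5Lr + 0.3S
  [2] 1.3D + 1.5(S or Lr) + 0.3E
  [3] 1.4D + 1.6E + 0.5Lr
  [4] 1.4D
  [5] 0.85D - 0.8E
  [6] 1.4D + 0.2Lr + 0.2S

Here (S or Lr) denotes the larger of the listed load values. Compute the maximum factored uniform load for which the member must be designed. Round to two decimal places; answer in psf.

195.40 psf

(S or Lr) → S = 42 psf.
[1] 1.2(97) + 1.5(35) + 0.3(42) = 116.40 + 52.50 + 12.60 = 181.50
[2] 1.3(97) + 1.5(42) + 0.3(21) = 126.10 + 63.00 + 6.30 = 195.40
[3] 1.4(97) + 1.6(21) + 0.5(35) = 135.80 + 33.60 + 17.50 = 186.90
[4] 1.4(97) = 135.80
[5] 0.85(97) - 0.8(21) = 82.45 - 16.80 = 65.65
[6] 1.4(97) + 0.2(35) + 0.2(42) = 135.80 + 7.00 + 8.40 = 151.20
Combination 2 governs: q_u = 195.40 psf.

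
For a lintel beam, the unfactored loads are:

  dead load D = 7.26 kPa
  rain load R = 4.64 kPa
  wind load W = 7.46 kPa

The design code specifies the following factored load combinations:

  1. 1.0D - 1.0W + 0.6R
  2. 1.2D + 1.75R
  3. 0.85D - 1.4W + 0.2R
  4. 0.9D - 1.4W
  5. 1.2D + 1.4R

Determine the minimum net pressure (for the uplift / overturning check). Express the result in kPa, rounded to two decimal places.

-3.91 kPa

1. 1.0(7.26) - 1.0(7.46) + 0.6(4.64) = 7.26 - 7.46 + 2.78 = 2.58
2. 1.2(7.26) + 1.75(4.64) = 8.71 + 8.12 = 16.83
3. 0.85(7.26) - 1.4(7.46) + 0.2(4.64) = -3.35
4. 0.9(7.26) - 1.4(7.46) = 6.53 - 10.44 = -3.91
5. 1.2(7.26) + 1.4(4.64) = 8.71 + 6.50 = 15.21
Combination 4 gives the minimum: -3.91 kPa.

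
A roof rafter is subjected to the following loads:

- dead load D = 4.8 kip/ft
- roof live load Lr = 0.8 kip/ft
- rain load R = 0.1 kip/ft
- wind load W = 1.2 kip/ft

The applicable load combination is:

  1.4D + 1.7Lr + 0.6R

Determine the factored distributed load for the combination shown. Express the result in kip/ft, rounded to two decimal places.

1.4(4.8) + 1.7(0.8) + 0.6(0.1) = 8.14
w_u = 8.14 kip/ft.

8.14 kip/ft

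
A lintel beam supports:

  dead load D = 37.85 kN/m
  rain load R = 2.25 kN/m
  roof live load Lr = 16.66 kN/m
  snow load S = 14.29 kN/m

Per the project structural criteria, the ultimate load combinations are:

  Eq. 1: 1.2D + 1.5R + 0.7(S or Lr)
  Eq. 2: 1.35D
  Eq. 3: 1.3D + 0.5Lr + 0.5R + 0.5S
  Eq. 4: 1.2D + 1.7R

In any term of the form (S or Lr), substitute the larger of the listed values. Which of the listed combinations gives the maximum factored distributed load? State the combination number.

Combination 3

(S or Lr) → Lr = 16.66 kN/m.
Eq. 1: 1.2(37.85) + 1.5(2.25) + 0.7(16.66) = 45.42 + 3.38 + 11.66 = 60.46
Eq. 2: 1.35(37.85) = 51.10
Eq. 3: 1.3(37.85) + 0.5(16.66) + 0.5(2.25) + 0.5(14.29) = 65.81
Eq. 4: 1.2(37.85) + 1.7(2.25) = 45.42 + 3.83 = 49.25
The largest value is 65.81 kN/m from combination 3.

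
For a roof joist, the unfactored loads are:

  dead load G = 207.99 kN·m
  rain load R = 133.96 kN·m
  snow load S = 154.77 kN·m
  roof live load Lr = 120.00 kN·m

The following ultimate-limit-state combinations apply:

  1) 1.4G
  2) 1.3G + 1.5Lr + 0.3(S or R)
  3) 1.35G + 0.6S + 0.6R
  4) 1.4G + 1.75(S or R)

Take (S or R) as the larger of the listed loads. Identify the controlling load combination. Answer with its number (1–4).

Combination 4

(S or R) → S = 154.77 kN·m.
1) 1.4(207.99) = 291.19
2) 1.3(207.99) + 1.5(120.00) + 0.3(154.77) = 496.82
3) 1.35(207.99) + 0.6(154.77) + 0.6(133.96) = 454.02
4) 1.4(207.99) + 1.75(154.77) = 562.03
The largest value is 562.03 kN·m from combination 4.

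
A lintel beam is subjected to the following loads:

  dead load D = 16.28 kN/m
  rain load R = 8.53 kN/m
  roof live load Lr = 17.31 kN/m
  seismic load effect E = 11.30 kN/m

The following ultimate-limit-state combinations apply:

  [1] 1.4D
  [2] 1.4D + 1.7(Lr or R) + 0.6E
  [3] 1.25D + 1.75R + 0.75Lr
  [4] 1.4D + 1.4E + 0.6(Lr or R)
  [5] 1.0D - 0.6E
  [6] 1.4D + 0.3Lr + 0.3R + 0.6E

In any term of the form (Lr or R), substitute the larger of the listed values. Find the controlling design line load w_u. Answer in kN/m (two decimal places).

(Lr or R) → Lr = 17.31 kN/m.
[1] 1.4(16.28) = 22.79
[2] 1.4(16.28) + 1.7(17.31) + 0.6(11.30) = 22.79 + 29.43 + 6.78 = 59.00
[3] 1.25(16.28) + 1.75(8.53) + 0.75(17.31) = 20.35 + 14.93 + 12.98 = 48.26
[4] 1.4(16.28) + 1.4(11.30) + 0.6(17.31) = 22.79 + 15.82 + 10.39 = 49.00
[5] 1.0(16.28) - 0.6(11.30) = 16.28 - 6.78 = 9.50
[6] 1.4(16.28) + 0.3(17.31) + 0.3(8.53) + 0.6(11.30) = 22.79 + 5.19 + 2.56 + 6.78 = 37.32
The controlling combination is 2, giving 59.00 kN/m.

59.00 kN/m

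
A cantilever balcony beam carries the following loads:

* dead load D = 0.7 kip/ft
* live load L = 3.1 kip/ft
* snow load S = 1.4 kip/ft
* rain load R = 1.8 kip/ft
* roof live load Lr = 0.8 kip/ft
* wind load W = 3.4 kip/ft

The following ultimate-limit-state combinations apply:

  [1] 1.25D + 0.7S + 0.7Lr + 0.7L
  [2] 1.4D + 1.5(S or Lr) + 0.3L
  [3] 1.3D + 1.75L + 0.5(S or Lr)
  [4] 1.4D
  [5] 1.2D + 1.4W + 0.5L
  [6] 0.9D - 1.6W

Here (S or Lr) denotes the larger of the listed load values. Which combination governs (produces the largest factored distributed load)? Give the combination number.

Combination 5

(S or Lr) → S = 1.4 kip/ft.
[1] 1.25(0.7) + 0.7(1.4) + 0.7(0.8) + 0.7(3.1) = 4.6
[2] 1.4(0.7) + 1.5(1.4) + 0.3(3.1) = 1.0 + 2.1 + 0.9 = 4.0
[3] 1.3(0.7) + 1.75(3.1) + 0.5(1.4) = 0.9 + 5.4 + 0.7 = 7.0
[4] 1.4(0.7) = 1.0
[5] 1.2(0.7) + 1.4(3.4) + 0.5(3.1) = 0.8 + 4.8 + 1.6 = 7.2
[6] 0.9(0.7) - 1.6(3.4) = 0.6 - 5.4 = -4.8
The largest value is 7.2 kip/ft from combination 5.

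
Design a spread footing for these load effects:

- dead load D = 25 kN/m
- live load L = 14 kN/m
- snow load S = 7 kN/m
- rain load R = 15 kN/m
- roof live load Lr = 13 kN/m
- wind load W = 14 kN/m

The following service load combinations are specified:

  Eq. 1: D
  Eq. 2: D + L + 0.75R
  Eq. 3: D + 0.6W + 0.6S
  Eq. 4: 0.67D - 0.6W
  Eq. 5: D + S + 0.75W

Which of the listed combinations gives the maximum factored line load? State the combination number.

Combination 2

Eq. 1: 1.0(25) = 25.00
Eq. 2: 1.0(25) + 1.0(14) + 0.75(15) = 25.00 + 14.00 + 11.25 = 50.25
Eq. 3: 1.0(25) + 0.6(14) + 0.6(7) = 25.00 + 8.40 + 4.20 = 37.60
Eq. 4: 0.67(25) - 0.6(14) = 16.75 - 8.40 = 8.35
Eq. 5: 1.0(25) + 1.0(7) + 0.75(14) = 25.00 + 7.00 + 10.50 = 42.50
The largest value is 50.25 kN/m from combination 2.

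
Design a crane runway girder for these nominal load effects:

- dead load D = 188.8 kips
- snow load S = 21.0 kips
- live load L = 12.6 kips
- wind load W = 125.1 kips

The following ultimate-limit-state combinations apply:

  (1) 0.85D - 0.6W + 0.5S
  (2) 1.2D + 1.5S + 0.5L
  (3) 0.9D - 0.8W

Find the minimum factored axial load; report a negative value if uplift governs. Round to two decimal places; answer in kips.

(1) 0.85(188.8) - 0.6(125.1) + 0.5(21.0) = 160.48 - 75.06 + 10.50 = 95.92
(2) 1.2(188.8) + 1.5(21.0) + 0.5(12.6) = 226.56 + 31.50 + 6.30 = 264.36
(3) 0.9(188.8) - 0.8(125.1) = 169.92 - 100.08 = 69.84
Combination 3 gives the minimum: 69.84 kips.

69.84 kips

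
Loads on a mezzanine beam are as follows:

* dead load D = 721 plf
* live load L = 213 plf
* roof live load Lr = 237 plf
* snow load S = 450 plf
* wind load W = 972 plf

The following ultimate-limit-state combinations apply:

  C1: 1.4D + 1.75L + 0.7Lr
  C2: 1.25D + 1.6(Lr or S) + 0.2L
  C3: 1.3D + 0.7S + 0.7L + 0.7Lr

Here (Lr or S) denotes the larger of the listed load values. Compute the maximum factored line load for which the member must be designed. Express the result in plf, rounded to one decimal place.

1663.9 plf

(Lr or S) → S = 450 plf.
C1: 1.4(721) + 1.75(213) + 0.7(237) = 1009.4 + 372.8 + 165.9 = 1548.1
C2: 1.25(721) + 1.6(450) + 0.2(213) = 901.3 + 720.0 + 42.6 = 1663.9
C3: 1.3(721) + 0.7(450) + 0.7(213) + 0.7(237) = 937.3 + 315.0 + 149.1 + 165.9 = 1567.3
Combination 2 governs: w_u = 1663.9 plf.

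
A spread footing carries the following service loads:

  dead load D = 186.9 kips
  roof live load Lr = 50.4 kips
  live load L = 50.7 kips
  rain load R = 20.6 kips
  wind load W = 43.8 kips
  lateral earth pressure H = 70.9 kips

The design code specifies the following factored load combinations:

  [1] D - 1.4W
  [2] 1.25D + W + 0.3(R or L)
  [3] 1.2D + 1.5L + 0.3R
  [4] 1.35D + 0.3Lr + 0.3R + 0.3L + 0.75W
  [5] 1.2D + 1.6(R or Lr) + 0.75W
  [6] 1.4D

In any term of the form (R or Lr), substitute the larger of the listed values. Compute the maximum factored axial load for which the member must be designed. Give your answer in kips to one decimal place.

(R or L) → L = 50.7 kips; (R or Lr) → Lr = 50.4 kips.
[1] 1.0(186.9) - 1.4(43.8) = 125.6
[2] 1.25(186.9) + 1.0(43.8) + 0.3(50.7) = 292.6
[3] 1.2(186.9) + 1.5(50.7) + 0.3(20.6) = 306.5
[4] 1.35(186.9) + 0.3(50.4) + 0.3(20.6) + 0.3(50.7) + 0.75(43.8) = 321.7
[5] 1.2(186.9) + 1.6(50.4) + 0.75(43.8) = 337.8
[6] 1.4(186.9) = 261.7
Maximum is from combination 5.

337.8 kips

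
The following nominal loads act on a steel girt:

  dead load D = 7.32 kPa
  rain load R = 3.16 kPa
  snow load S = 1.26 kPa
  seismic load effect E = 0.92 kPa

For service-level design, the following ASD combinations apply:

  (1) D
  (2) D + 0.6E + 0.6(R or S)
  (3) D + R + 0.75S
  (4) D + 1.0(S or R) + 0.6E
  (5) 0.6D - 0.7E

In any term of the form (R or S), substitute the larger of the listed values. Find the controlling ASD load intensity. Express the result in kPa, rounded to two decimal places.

11.43 kPa

(R or S) → R = 3.16 kPa; (S or R) → R = 3.16 kPa.
(1) 1.0(7.32) = 7.32
(2) 1.0(7.32) + 0.6(0.92) + 0.6(3.16) = 7.32 + 0.55 + 1.90 = 9.77
(3) 1.0(7.32) + 1.0(3.16) + 0.75(1.26) = 7.32 + 3.16 + 0.95 = 11.43
(4) 1.0(7.32) + 1.0(3.16) + 0.6(0.92) = 7.32 + 3.16 + 0.55 = 11.03
(5) 0.6(7.32) - 0.7(0.92) = 4.39 - 0.64 = 3.75
The controlling combination is 3, giving 11.43 kPa.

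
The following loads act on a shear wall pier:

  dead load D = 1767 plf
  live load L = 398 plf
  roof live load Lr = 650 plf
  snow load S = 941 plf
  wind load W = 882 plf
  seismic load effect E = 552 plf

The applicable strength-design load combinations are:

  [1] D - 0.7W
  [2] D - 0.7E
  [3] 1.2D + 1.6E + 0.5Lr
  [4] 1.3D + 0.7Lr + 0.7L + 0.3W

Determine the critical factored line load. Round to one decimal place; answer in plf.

[1] 1.0(1767) - 0.7(882) = 1767.0 - 617.4 = 1149.6
[2] 1.0(1767) - 0.7(552) = 1767.0 - 386.4 = 1380.6
[3] 1.2(1767) + 1.6(552) + 0.5(650) = 2120.4 + 883.2 + 325.0 = 3328.6
[4] 1.3(1767) + 0.7(650) + 0.7(398) + 0.3(882) = 2297.1 + 455.0 + 278.6 + 264.6 = 3295.3
The controlling combination is 3, giving 3328.6 plf.

3328.6 plf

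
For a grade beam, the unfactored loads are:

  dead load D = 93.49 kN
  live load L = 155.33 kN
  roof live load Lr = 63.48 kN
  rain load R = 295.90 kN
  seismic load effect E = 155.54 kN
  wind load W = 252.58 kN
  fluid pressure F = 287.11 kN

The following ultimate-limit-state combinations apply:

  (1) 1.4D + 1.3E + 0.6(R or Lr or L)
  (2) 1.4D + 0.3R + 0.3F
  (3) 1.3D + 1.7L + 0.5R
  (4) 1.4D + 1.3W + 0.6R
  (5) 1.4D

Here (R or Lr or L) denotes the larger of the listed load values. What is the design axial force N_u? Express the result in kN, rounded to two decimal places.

636.78 kN

(R or Lr or L) → R = 295.90 kN.
(1) 1.4(93.49) + 1.3(155.54) + 0.6(295.90) = 510.63
(2) 1.4(93.49) + 0.3(295.90) + 0.3(287.11) = 305.79
(3) 1.3(93.49) + 1.7(155.33) + 0.5(295.90) = 533.55
(4) 1.4(93.49) + 1.3(252.58) + 0.6(295.90) = 636.78
(5) 1.4(93.49) = 130.89
Combination 4 governs: N_u = 636.78 kN.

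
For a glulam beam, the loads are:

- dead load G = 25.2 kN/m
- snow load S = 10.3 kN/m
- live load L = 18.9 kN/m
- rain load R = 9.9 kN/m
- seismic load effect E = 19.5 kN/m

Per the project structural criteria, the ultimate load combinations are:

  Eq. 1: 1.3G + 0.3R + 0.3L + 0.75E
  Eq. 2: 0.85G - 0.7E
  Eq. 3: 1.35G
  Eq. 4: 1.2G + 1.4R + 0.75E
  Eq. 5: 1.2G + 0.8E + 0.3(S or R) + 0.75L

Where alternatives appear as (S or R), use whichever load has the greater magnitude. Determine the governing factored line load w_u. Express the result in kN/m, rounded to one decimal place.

(S or R) → S = 10.3 kN/m.
Eq. 1: 1.3(25.2) + 0.3(9.9) + 0.3(18.9) + 0.75(19.5) = 56.0
Eq. 2: 0.85(25.2) - 0.7(19.5) = 7.8
Eq. 3: 1.35(25.2) = 34.0
Eq. 4: 1.2(25.2) + 1.4(9.9) + 0.75(19.5) = 30.2 + 13.9 + 14.6 = 58.7
Eq. 5: 1.2(25.2) + 0.8(19.5) + 0.3(10.3) + 0.75(18.9) = 30.2 + 15.6 + 3.1 + 14.2 = 63.1
Maximum is from combination 5.

63.1 kN/m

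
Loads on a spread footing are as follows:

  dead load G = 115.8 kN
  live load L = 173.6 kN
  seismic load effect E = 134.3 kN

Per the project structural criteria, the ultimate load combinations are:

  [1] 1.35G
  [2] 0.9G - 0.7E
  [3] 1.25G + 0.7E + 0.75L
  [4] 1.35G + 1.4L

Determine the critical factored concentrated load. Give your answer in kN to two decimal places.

399.37 kN

[1] 1.35(115.8) = 156.33
[2] 0.9(115.8) - 0.7(134.3) = 104.22 - 94.01 = 10.21
[3] 1.25(115.8) + 0.7(134.3) + 0.75(173.6) = 144.75 + 94.01 + 130.20 = 368.96
[4] 1.35(115.8) + 1.4(173.6) = 156.33 + 243.04 = 399.37
The controlling combination is 4, giving 399.37 kN.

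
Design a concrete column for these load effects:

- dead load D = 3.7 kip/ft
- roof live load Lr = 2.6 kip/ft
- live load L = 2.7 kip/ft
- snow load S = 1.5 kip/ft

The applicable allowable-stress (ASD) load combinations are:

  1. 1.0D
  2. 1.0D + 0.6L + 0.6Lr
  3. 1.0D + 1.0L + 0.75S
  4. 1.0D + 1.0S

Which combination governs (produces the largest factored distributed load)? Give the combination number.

1. 1.0(3.7) = 3.70
2. 1.0(3.7) + 0.6(2.7) + 0.6(2.6) = 3.70 + 1.62 + 1.56 = 6.88
3. 1.0(3.7) + 1.0(2.7) + 0.75(1.5) = 3.70 + 2.70 + 1.13 = 7.53
4. 1.0(3.7) + 1.0(1.5) = 3.70 + 1.50 = 5.20
The largest value is 7.53 kip/ft from combination 3.

Combination 3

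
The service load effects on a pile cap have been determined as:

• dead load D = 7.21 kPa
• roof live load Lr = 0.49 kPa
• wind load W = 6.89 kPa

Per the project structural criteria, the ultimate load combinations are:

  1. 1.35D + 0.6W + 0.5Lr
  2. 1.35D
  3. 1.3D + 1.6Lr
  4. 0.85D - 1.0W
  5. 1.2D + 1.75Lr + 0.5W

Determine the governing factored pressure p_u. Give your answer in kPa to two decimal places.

14.11 kPa

1. 1.35(7.21) + 0.6(6.89) + 0.5(0.49) = 9.73 + 4.13 + 0.25 = 14.11
2. 1.35(7.21) = 9.73
3. 1.3(7.21) + 1.6(0.49) = 10.16
4. 0.85(7.21) - 1.0(6.89) = 6.13 - 6.89 = -0.76
5. 1.2(7.21) + 1.75(0.49) + 0.5(6.89) = 12.95
Combination 1 governs: p_u = 14.11 kPa.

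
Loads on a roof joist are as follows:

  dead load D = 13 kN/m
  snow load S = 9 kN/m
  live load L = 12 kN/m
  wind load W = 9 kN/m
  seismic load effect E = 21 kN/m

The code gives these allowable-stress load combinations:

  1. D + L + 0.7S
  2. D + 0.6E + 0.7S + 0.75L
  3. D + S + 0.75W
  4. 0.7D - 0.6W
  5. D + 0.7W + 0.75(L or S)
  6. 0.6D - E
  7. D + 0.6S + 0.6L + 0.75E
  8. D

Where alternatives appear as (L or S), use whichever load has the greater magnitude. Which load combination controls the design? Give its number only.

(L or S) → L = 12 kN/m.
1. 1.0(13) + 1.0(12) + 0.7(9) = 13.0 + 12.0 + 6.3 = 31.3
2. 1.0(13) + 0.6(21) + 0.7(9) + 0.75(12) = 13.0 + 12.6 + 6.3 + 9.0 = 40.9
3. 1.0(13) + 1.0(9) + 0.75(9) = 13.0 + 9.0 + 6.8 = 28.8
4. 0.7(13) - 0.6(9) = 9.1 - 5.4 = 3.7
5. 1.0(13) + 0.7(9) + 0.75(12) = 13.0 + 6.3 + 9.0 = 28.3
6. 0.6(13) - 1.0(21) = 7.8 - 21.0 = -13.2
7. 1.0(13) + 0.6(9) + 0.6(12) + 0.75(21) = 13.0 + 5.4 + 7.2 + 15.8 = 41.4
8. 1.0(13) = 13.0
The largest value is 41.4 kN/m from combination 7.

Combination 7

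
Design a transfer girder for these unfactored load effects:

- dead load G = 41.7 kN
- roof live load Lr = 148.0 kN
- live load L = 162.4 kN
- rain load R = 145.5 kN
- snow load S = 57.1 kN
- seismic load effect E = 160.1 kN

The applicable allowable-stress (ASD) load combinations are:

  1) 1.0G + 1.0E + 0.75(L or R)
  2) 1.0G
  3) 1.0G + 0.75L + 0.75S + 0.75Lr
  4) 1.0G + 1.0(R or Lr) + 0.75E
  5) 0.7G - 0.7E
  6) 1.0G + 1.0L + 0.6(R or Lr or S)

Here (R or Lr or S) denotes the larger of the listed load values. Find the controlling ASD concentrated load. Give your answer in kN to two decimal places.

323.60 kN

(L or R) → L = 162.4 kN; (R or Lr) → Lr = 148.0 kN; (R or Lr or S) → Lr = 148.0 kN.
1) 1.0(41.7) + 1.0(160.1) + 0.75(162.4) = 41.70 + 160.10 + 121.80 = 323.60
2) 1.0(41.7) = 41.70
3) 1.0(41.7) + 0.75(162.4) + 0.75(57.1) + 0.75(148.0) = 41.70 + 121.80 + 42.83 + 111.00 = 317.33
4) 1.0(41.7) + 1.0(148.0) + 0.75(160.1) = 41.70 + 148.00 + 120.08 = 309.78
5) 0.7(41.7) - 0.7(160.1) = 29.19 - 112.07 = -82.88
6) 1.0(41.7) + 1.0(162.4) + 0.6(148.0) = 41.70 + 162.40 + 88.80 = 292.90
The controlling combination is 1, giving 323.60 kN.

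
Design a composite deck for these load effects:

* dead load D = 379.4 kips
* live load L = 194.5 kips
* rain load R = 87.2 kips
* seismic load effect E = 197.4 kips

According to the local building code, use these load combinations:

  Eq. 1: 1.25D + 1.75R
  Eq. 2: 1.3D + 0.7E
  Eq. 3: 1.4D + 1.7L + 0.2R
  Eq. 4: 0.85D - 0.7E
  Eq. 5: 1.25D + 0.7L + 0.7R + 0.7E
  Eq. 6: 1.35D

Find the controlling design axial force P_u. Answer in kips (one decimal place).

879.3 kips

Eq. 1: 1.25(379.4) + 1.75(87.2) = 626.9
Eq. 2: 1.3(379.4) + 0.7(197.4) = 631.4
Eq. 3: 1.4(379.4) + 1.7(194.5) + 0.2(87.2) = 879.3
Eq. 4: 0.85(379.4) - 0.7(197.4) = 184.3
Eq. 5: 1.25(379.4) + 0.7(194.5) + 0.7(87.2) + 0.7(197.4) = 809.6
Eq. 6: 1.35(379.4) = 512.2
The controlling combination is 3, giving 879.3 kips.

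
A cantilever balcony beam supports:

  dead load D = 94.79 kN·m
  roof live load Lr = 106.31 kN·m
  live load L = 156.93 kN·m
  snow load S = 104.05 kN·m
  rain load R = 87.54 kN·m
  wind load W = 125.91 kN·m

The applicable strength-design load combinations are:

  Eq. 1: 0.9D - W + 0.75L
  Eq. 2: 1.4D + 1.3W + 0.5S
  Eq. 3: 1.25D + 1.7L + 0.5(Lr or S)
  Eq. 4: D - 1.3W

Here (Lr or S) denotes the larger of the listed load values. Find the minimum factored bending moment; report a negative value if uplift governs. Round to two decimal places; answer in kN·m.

(Lr or S) → Lr = 106.31 kN·m.
Eq. 1: 0.9(94.79) - 1.0(125.91) + 0.75(156.93) = 85.31 - 125.91 + 117.70 = 77.10
Eq. 2: 1.4(94.79) + 1.3(125.91) + 0.5(104.05) = 348.41
Eq. 3: 1.25(94.79) + 1.7(156.93) + 0.5(106.31) = 438.42
Eq. 4: 1.0(94.79) - 1.3(125.91) = 94.79 - 163.68 = -68.89
Combination 4 gives the minimum: -68.89 kN·m.

-68.89 kN·m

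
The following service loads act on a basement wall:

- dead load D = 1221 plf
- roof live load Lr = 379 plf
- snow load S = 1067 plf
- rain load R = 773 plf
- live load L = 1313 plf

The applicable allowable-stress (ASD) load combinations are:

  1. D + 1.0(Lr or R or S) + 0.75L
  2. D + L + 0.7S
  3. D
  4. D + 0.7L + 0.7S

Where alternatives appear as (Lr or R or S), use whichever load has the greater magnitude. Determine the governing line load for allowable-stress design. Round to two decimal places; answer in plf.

3280.90 plf

(Lr or R or S) → S = 1067 plf.
1. 1.0(1221) + 1.0(1067) + 0.75(1313) = 1221.00 + 1067.00 + 984.75 = 3272.75
2. 1.0(1221) + 1.0(1313) + 0.7(1067) = 1221.00 + 1313.00 + 746.90 = 3280.90
3. 1.0(1221) = 1221.00
4. 1.0(1221) + 0.7(1313) + 0.7(1067) = 1221.00 + 919.10 + 746.90 = 2887.00
Combination 2 governs: w = 3280.90 plf.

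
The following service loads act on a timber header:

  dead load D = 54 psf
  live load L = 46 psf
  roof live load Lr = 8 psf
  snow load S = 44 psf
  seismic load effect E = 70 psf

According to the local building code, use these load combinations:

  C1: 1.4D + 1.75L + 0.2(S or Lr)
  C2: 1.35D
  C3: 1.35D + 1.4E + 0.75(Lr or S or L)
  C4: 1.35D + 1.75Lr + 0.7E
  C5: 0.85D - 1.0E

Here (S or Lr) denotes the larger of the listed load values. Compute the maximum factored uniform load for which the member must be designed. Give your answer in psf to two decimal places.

(S or Lr) → S = 44 psf; (Lr or S or L) → L = 46 psf.
C1: 1.4(54) + 1.75(46) + 0.2(44) = 75.60 + 80.50 + 8.80 = 164.90
C2: 1.35(54) = 72.90
C3: 1.35(54) + 1.4(70) + 0.75(46) = 72.90 + 98.00 + 34.50 = 205.40
C4: 1.35(54) + 1.75(8) + 0.7(70) = 72.90 + 14.00 + 49.00 = 135.90
C5: 0.85(54) - 1.0(70) = 45.90 - 70.00 = -24.10
Combination 3 governs: q_u = 205.40 psf.

205.40 psf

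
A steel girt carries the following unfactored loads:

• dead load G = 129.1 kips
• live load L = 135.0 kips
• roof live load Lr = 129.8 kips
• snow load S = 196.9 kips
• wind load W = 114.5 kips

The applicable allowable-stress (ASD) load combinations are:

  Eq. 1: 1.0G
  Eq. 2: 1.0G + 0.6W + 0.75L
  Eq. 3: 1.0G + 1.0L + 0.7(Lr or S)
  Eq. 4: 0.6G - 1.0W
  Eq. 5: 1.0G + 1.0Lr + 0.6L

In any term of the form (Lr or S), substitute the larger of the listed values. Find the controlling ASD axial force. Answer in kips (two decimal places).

401.93 kips

(Lr or S) → S = 196.9 kips.
Eq. 1: 1.0(129.1) = 129.10
Eq. 2: 1.0(129.1) + 0.6(114.5) + 0.75(135.0) = 299.05
Eq. 3: 1.0(129.1) + 1.0(135.0) + 0.7(196.9) = 401.93
Eq. 4: 0.6(129.1) - 1.0(114.5) = -37.04
Eq. 5: 1.0(129.1) + 1.0(129.8) + 0.6(135.0) = 339.90
Maximum is from combination 3.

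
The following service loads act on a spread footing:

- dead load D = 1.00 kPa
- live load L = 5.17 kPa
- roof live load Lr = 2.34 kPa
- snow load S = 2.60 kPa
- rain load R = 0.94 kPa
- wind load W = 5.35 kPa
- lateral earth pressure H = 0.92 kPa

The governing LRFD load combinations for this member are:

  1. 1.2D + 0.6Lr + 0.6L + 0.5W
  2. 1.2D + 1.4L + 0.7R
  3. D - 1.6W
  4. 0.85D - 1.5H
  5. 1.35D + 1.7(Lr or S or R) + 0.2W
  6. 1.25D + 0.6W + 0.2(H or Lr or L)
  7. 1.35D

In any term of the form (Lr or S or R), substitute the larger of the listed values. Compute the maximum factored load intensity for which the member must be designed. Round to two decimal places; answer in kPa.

(Lr or S or R) → S = 2.60 kPa; (H or Lr or L) → L = 5.17 kPa.
1. 1.2(1.00) + 0.6(2.34) + 0.6(5.17) + 0.5(5.35) = 1.20 + 1.40 + 3.10 + 2.68 = 8.38
2. 1.2(1.00) + 1.4(5.17) + 0.7(0.94) = 1.20 + 7.24 + 0.66 = 9.10
3. 1.0(1.00) - 1.6(5.35) = 1.00 - 8.56 = -7.56
4. 0.85(1.00) - 1.5(0.92) = 0.85 - 1.38 = -0.53
5. 1.35(1.00) + 1.7(2.60) + 0.2(5.35) = 1.35 + 4.42 + 1.07 = 6.84
6. 1.25(1.00) + 0.6(5.35) + 0.2(5.17) = 1.25 + 3.21 + 1.03 = 5.49
7. 1.35(1.00) = 1.35
Maximum is from combination 2.

9.10 kPa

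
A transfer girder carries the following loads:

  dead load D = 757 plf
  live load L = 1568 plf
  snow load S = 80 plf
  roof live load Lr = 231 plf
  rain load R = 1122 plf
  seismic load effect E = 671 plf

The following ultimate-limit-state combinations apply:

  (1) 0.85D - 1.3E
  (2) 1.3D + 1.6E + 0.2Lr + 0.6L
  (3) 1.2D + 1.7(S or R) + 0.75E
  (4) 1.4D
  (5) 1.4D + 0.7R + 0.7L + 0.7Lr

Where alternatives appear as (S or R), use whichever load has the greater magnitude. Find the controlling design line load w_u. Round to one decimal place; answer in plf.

(S or R) → R = 1122 plf.
(1) 0.85(757) - 1.3(671) = -228.9
(2) 1.3(757) + 1.6(671) + 0.2(231) + 0.6(1568) = 984.1 + 1073.6 + 46.2 + 940.8 = 3044.7
(3) 1.2(757) + 1.7(1122) + 0.75(671) = 908.4 + 1907.4 + 503.3 = 3319.1
(4) 1.4(757) = 1059.8
(5) 1.4(757) + 0.7(1122) + 0.7(1568) + 0.7(231) = 1059.8 + 785.4 + 1097.6 + 161.7 = 3104.5
The controlling combination is 3, giving 3319.1 plf.

3319.1 plf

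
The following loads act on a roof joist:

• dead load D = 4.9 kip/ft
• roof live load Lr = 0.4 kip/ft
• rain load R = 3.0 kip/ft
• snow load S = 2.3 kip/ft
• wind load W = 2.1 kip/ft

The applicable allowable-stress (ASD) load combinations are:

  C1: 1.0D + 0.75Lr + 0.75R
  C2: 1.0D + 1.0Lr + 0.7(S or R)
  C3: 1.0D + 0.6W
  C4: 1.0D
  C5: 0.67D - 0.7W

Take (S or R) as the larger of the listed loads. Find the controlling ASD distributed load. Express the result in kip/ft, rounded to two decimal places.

(S or R) → R = 3.0 kip/ft.
C1: 1.0(4.9) + 0.75(0.4) + 0.75(3.0) = 7.45
C2: 1.0(4.9) + 1.0(0.4) + 0.7(3.0) = 7.40
C3: 1.0(4.9) + 0.6(2.1) = 6.16
C4: 1.0(4.9) = 4.90
C5: 0.67(4.9) - 0.7(2.1) = 1.81
Combination 1 governs: w = 7.45 kip/ft.

7.45 kip/ft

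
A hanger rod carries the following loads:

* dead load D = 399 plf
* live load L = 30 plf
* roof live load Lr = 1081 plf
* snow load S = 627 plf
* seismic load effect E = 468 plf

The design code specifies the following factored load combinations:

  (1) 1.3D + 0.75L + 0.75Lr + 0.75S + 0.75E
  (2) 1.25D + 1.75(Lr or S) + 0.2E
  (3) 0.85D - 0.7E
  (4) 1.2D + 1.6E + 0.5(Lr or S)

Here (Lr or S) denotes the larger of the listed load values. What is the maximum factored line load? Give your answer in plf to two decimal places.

2484.10 plf

(Lr or S) → Lr = 1081 plf.
(1) 1.3(399) + 0.75(30) + 0.75(1081) + 0.75(627) + 0.75(468) = 518.70 + 22.50 + 810.75 + 470.25 + 351.00 = 2173.20
(2) 1.25(399) + 1.75(1081) + 0.2(468) = 498.75 + 1891.75 + 93.60 = 2484.10
(3) 0.85(399) - 0.7(468) = 339.15 - 327.60 = 11.55
(4) 1.2(399) + 1.6(468) + 0.5(1081) = 478.80 + 748.80 + 540.50 = 1768.10
The controlling combination is 2, giving 2484.10 plf.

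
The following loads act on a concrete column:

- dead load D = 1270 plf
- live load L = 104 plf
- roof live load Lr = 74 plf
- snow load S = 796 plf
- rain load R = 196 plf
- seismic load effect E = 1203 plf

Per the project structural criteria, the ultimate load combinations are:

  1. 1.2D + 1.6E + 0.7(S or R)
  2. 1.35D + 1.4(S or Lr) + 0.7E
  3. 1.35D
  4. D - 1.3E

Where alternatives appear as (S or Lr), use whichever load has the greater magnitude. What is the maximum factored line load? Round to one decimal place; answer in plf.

(S or R) → S = 796 plf; (S or Lr) → S = 796 plf.
1. 1.2(1270) + 1.6(1203) + 0.7(796) = 1524.0 + 1924.8 + 557.2 = 4006.0
2. 1.35(1270) + 1.4(796) + 0.7(1203) = 1714.5 + 1114.4 + 842.1 = 3671.0
3. 1.35(1270) = 1714.5
4. 1.0(1270) - 1.3(1203) = 1270.0 - 1563.9 = -293.9
Maximum is from combination 1.

4006.0 plf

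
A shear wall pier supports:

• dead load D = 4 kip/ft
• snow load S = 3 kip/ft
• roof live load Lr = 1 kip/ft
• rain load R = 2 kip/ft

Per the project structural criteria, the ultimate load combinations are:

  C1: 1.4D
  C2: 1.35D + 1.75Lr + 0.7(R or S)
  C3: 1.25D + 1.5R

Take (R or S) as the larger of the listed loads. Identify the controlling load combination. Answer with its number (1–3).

(R or S) → S = 3 kip/ft.
C1: 1.4(4) = 5.6
C2: 1.35(4) + 1.75(1) + 0.7(3) = 5.4 + 1.8 + 2.1 = 9.3
C3: 1.25(4) + 1.5(2) = 5.0 + 3.0 = 8.0
The largest value is 9.3 kip/ft from combination 2.

Combination 2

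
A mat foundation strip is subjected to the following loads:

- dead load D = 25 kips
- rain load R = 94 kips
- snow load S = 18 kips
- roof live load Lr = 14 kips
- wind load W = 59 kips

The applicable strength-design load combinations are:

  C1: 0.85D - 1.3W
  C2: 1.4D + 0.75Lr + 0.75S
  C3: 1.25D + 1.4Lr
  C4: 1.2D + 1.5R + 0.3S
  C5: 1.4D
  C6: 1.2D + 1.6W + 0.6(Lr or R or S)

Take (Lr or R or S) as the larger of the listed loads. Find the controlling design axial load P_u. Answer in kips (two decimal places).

(Lr or R or S) → R = 94 kips.
C1: 0.85(25) - 1.3(59) = -55.45
C2: 1.4(25) + 0.75(14) + 0.75(18) = 59.00
C3: 1.25(25) + 1.4(14) = 50.85
C4: 1.2(25) + 1.5(94) + 0.3(18) = 176.40
C5: 1.4(25) = 35.00
C6: 1.2(25) + 1.6(59) + 0.6(94) = 180.80
Maximum is from combination 6.

180.80 kips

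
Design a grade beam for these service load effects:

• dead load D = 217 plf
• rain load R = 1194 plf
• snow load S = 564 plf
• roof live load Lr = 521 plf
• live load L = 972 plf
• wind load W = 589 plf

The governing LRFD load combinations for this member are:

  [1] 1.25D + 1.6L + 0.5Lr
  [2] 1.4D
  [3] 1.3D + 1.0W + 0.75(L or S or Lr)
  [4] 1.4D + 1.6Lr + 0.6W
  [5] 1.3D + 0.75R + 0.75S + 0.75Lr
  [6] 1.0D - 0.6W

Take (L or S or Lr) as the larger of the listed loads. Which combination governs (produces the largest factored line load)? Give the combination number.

(L or S or Lr) → L = 972 plf.
[1] 1.25(217) + 1.6(972) + 0.5(521) = 271.3 + 1555.2 + 260.5 = 2087.0
[2] 1.4(217) = 303.8
[3] 1.3(217) + 1.0(589) + 0.75(972) = 282.1 + 589.0 + 729.0 = 1600.1
[4] 1.4(217) + 1.6(521) + 0.6(589) = 303.8 + 833.6 + 353.4 = 1490.8
[5] 1.3(217) + 0.75(1194) + 0.75(564) + 0.75(521) = 282.1 + 895.5 + 423.0 + 390.8 = 1991.4
[6] 1.0(217) - 0.6(589) = 217.0 - 353.4 = -136.4
The largest value is 2087.0 plf from combination 1.

Combination 1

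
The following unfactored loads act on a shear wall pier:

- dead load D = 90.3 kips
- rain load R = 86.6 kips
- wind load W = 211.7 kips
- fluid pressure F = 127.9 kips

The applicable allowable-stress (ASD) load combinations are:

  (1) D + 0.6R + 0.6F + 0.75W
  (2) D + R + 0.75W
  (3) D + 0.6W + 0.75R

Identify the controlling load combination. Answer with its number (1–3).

Combination 1

(1) 1.0(90.3) + 0.6(86.6) + 0.6(127.9) + 0.75(211.7) = 90.30 + 51.96 + 76.74 + 158.78 = 377.78
(2) 1.0(90.3) + 1.0(86.6) + 0.75(211.7) = 90.30 + 86.60 + 158.78 = 335.68
(3) 1.0(90.3) + 0.6(211.7) + 0.75(86.6) = 90.30 + 127.02 + 64.95 = 282.27
The largest value is 377.78 kips from combination 1.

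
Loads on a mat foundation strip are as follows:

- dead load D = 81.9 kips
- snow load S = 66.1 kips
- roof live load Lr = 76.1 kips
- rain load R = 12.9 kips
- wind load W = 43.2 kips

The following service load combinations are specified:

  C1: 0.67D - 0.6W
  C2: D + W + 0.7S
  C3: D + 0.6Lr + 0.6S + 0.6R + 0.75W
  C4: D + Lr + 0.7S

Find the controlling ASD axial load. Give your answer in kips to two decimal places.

207.36 kips

C1: 0.67(81.9) - 0.6(43.2) = 28.95
C2: 1.0(81.9) + 1.0(43.2) + 0.7(66.1) = 171.37
C3: 1.0(81.9) + 0.6(76.1) + 0.6(66.1) + 0.6(12.9) + 0.75(43.2) = 207.36
C4: 1.0(81.9) + 1.0(76.1) + 0.7(66.1) = 204.27
Combination 3 governs: P = 207.36 kips.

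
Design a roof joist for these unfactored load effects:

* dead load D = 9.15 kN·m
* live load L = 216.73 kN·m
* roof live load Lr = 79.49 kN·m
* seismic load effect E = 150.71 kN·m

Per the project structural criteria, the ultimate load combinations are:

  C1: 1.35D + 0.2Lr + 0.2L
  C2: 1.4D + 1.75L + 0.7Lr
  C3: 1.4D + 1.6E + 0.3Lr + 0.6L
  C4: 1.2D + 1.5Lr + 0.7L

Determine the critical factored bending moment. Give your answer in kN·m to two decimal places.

447.73 kN·m

C1: 1.35(9.15) + 0.2(79.49) + 0.2(216.73) = 71.60
C2: 1.4(9.15) + 1.75(216.73) + 0.7(79.49) = 447.73
C3: 1.4(9.15) + 1.6(150.71) + 0.3(79.49) + 0.6(216.73) = 407.83
C4: 1.2(9.15) + 1.5(79.49) + 0.7(216.73) = 281.93
Maximum is from combination 2.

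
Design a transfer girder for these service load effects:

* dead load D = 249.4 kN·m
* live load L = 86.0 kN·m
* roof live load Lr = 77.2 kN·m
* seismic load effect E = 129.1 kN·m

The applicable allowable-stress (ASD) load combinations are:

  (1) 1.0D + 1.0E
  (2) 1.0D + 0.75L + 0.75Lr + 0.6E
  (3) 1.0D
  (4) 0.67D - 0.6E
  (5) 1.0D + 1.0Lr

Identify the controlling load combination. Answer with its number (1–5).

Combination 2

(1) 1.0(249.4) + 1.0(129.1) = 249.40 + 129.10 = 378.50
(2) 1.0(249.4) + 0.75(86.0) + 0.75(77.2) + 0.6(129.1) = 249.40 + 64.50 + 57.90 + 77.46 = 449.26
(3) 1.0(249.4) = 249.40
(4) 0.67(249.4) - 0.6(129.1) = 167.10 - 77.46 = 89.64
(5) 1.0(249.4) + 1.0(77.2) = 249.40 + 77.20 = 326.60
The largest value is 449.26 kN·m from combination 2.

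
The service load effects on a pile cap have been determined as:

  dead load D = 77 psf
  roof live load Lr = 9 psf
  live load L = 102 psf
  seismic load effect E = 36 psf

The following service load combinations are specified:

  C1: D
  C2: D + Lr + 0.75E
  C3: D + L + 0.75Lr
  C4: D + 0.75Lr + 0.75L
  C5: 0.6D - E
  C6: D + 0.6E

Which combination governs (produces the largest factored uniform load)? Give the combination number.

Combination 3

C1: 1.0(77) = 77.0
C2: 1.0(77) + 1.0(9) + 0.75(36) = 77.0 + 9.0 + 27.0 = 113.0
C3: 1.0(77) + 1.0(102) + 0.75(9) = 77.0 + 102.0 + 6.8 = 185.8
C4: 1.0(77) + 0.75(9) + 0.75(102) = 77.0 + 6.8 + 76.5 = 160.3
C5: 0.6(77) - 1.0(36) = 46.2 - 36.0 = 10.2
C6: 1.0(77) + 0.6(36) = 77.0 + 21.6 = 98.6
The largest value is 185.8 psf from combination 3.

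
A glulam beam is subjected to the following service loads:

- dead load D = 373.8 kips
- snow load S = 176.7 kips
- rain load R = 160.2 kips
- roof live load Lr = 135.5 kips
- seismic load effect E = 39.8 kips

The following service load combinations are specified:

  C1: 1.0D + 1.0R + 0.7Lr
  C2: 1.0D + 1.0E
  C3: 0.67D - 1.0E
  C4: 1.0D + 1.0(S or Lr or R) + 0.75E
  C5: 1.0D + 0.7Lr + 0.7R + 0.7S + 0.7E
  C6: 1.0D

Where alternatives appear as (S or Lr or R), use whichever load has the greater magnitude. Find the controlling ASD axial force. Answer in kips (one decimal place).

732.3 kips

(S or Lr or R) → S = 176.7 kips.
C1: 1.0(373.8) + 1.0(160.2) + 0.7(135.5) = 373.8 + 160.2 + 94.9 = 628.9
C2: 1.0(373.8) + 1.0(39.8) = 373.8 + 39.8 = 413.6
C3: 0.67(373.8) - 1.0(39.8) = 250.4 - 39.8 = 210.6
C4: 1.0(373.8) + 1.0(176.7) + 0.75(39.8) = 373.8 + 176.7 + 29.9 = 580.4
C5: 1.0(373.8) + 0.7(135.5) + 0.7(160.2) + 0.7(176.7) + 0.7(39.8) = 732.3
C6: 1.0(373.8) = 373.8
Maximum is from combination 5.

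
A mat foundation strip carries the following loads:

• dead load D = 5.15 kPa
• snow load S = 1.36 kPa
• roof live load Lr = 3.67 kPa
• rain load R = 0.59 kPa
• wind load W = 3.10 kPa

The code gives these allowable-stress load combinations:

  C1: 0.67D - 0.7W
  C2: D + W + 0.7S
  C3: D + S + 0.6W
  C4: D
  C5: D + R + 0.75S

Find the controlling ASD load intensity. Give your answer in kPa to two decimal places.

9.20 kPa

C1: 0.67(5.15) - 0.7(3.10) = 3.45 - 2.17 = 1.28
C2: 1.0(5.15) + 1.0(3.10) + 0.7(1.36) = 5.15 + 3.10 + 0.95 = 9.20
C3: 1.0(5.15) + 1.0(1.36) + 0.6(3.10) = 5.15 + 1.36 + 1.86 = 8.37
C4: 1.0(5.15) = 5.15
C5: 1.0(5.15) + 1.0(0.59) + 0.75(1.36) = 5.15 + 0.59 + 1.02 = 6.76
Maximum is from combination 2.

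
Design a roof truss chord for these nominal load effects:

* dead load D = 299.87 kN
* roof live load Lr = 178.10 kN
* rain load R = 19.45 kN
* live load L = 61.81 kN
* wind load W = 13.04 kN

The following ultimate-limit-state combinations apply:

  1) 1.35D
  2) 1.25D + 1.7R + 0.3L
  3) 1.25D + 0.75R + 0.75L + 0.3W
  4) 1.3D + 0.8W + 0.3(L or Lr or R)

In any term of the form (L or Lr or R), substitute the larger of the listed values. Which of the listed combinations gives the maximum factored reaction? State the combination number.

(L or Lr or R) → Lr = 178.10 kN.
1) 1.35(299.87) = 404.82
2) 1.25(299.87) + 1.7(19.45) + 0.3(61.81) = 374.84 + 33.07 + 18.54 = 426.45
3) 1.25(299.87) + 0.75(19.45) + 0.75(61.81) + 0.3(13.04) = 439.69
4) 1.3(299.87) + 0.8(13.04) + 0.3(178.10) = 389.83 + 10.43 + 53.43 = 453.69
The largest value is 453.69 kN from combination 4.

Combination 4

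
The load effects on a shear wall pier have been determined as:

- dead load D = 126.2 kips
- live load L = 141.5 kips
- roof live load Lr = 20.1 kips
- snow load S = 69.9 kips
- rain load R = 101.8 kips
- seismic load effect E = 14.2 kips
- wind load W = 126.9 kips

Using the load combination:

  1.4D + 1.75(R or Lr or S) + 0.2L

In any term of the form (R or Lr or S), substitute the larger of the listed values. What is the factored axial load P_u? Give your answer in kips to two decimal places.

383.13 kips

(R or Lr or S) → R = 101.8 kips.
1.4(126.2) + 1.75(101.8) + 0.2(141.5) = 176.68 + 178.15 + 28.30 = 383.13
P_u = 383.13 kips.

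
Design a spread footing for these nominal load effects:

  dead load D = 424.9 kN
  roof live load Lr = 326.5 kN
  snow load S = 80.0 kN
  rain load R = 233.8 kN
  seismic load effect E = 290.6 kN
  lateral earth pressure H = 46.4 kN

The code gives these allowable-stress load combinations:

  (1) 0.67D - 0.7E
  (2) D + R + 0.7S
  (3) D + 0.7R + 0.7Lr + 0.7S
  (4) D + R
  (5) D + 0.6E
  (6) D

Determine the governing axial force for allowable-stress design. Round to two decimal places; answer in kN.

873.11 kN

(1) 0.67(424.9) - 0.7(290.6) = 284.68 - 203.42 = 81.26
(2) 1.0(424.9) + 1.0(233.8) + 0.7(80.0) = 424.90 + 233.80 + 56.00 = 714.70
(3) 1.0(424.9) + 0.7(233.8) + 0.7(326.5) + 0.7(80.0) = 424.90 + 163.66 + 228.55 + 56.00 = 873.11
(4) 1.0(424.9) + 1.0(233.8) = 424.90 + 233.80 = 658.70
(5) 1.0(424.9) + 0.6(290.6) = 424.90 + 174.36 = 599.26
(6) 1.0(424.9) = 424.90
The controlling combination is 3, giving 873.11 kN.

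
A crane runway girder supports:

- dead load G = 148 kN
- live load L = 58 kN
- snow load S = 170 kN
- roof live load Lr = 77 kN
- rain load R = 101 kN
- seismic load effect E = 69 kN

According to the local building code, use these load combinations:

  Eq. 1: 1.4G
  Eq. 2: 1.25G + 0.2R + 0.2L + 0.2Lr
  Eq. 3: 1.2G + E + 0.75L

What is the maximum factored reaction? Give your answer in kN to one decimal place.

Eq. 1: 1.4(148) = 207.2
Eq. 2: 1.25(148) + 0.2(101) + 0.2(58) + 0.2(77) = 185.0 + 20.2 + 11.6 + 15.4 = 232.2
Eq. 3: 1.2(148) + 1.0(69) + 0.75(58) = 177.6 + 69.0 + 43.5 = 290.1
Combination 3 governs: V_u = 290.1 kN.

290.1 kN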